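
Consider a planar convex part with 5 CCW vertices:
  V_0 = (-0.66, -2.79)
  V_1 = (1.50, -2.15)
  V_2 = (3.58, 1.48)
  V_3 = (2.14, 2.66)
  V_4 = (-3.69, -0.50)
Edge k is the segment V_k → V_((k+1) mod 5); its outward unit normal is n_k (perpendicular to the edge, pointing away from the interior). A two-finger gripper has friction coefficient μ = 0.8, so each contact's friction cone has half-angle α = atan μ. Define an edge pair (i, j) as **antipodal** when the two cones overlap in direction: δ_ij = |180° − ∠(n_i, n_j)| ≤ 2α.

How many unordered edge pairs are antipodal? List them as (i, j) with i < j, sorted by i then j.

α = atan 0.8 = 38.66°;  2α = 77.32°
n_0 = (+0.2841, -0.9588)
n_1 = (+0.8677, -0.4972)
n_2 = (+0.6338, +0.7735)
n_3 = (-0.4765, +0.8792)
n_4 = (-0.6029, -0.7978)
  (0,1): δ = 136.32°  ·
  (0,2): δ = 55.84°  ✓
  (0,3): δ = 11.95°  ✓
  (0,4): δ = 126.41°  ·
  (1,2): δ = 99.52°  ·
  (1,3): δ = 31.73°  ✓
  (1,4): δ = 82.73°  ·
  (2,3): δ = 112.21°  ·
  (2,4): δ = 2.25°  ✓
  (3,4): δ = 65.54°  ✓
antipodal pairs: 5

count = 5; pairs: (0,2), (0,3), (1,3), (2,4), (3,4)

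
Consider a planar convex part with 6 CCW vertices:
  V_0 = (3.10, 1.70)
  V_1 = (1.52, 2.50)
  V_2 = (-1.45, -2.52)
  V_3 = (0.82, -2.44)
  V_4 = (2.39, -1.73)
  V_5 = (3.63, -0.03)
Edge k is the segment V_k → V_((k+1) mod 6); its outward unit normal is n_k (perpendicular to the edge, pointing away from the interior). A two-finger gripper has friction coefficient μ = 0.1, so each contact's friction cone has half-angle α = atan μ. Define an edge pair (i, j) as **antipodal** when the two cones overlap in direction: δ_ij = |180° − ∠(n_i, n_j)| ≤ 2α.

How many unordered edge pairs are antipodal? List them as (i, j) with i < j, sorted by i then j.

α = atan 0.1 = 5.71°;  2α = 11.42°
n_0 = (+0.4517, +0.8922)
n_1 = (-0.8607, +0.5092)
n_2 = (+0.0352, -0.9994)
n_3 = (+0.4121, -0.9112)
n_4 = (+0.8079, -0.5893)
n_5 = (+0.9561, +0.2929)
  (0,1): δ = 93.76°  ·
  (0,2): δ = 28.87°  ·
  (0,3): δ = 51.19°  ·
  (0,4): δ = 80.75°  ·
  (0,5): δ = 133.89°  ·
  (1,2): δ = 57.37°  ·
  (1,3): δ = 35.06°  ·
  (1,4): δ = 5.50°  ✓
  (1,5): δ = 47.64°  ·
  (2,3): δ = 157.68°  ·
  (2,4): δ = 128.13°  ·
  (2,5): δ = 74.99°  ·
  (3,4): δ = 150.44°  ·
  (3,5): δ = 97.30°  ·
  (4,5): δ = 126.86°  ·
antipodal pairs: 1

count = 1; pairs: (1,4)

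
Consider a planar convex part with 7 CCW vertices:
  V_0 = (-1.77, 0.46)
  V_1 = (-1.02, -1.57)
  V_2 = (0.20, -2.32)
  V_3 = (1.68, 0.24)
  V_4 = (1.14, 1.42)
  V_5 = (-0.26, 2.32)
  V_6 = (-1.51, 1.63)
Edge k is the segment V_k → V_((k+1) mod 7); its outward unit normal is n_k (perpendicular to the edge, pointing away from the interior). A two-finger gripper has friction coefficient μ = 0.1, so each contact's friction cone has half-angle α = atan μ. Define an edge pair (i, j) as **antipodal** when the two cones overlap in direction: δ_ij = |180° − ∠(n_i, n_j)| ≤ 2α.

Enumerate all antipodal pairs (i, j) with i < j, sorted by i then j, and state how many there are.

α = atan 0.1 = 5.71°;  2α = 11.42°
n_0 = (-0.9380, -0.3466)
n_1 = (-0.5237, -0.8519)
n_2 = (+0.8657, -0.5005)
n_3 = (+0.9093, +0.4161)
n_4 = (+0.5408, +0.8412)
n_5 = (-0.4833, +0.8755)
n_6 = (-0.9762, +0.2169)
  (0,1): δ = 141.86°  ·
  (0,2): δ = 50.31°  ·
  (0,3): δ = 4.31°  ✓
  (0,4): δ = 36.99°  ·
  (0,5): δ = 98.62°  ·
  (0,6): δ = 147.19°  ·
  (1,2): δ = 88.45°  ·
  (1,3): δ = 33.83°  ·
  (1,4): δ = 1.15°  ✓
  (1,5): δ = 60.48°  ·
  (1,6): δ = 109.05°  ·
  (2,3): δ = 125.38°  ·
  (2,4): δ = 92.70°  ·
  (2,5): δ = 31.07°  ·
  (2,6): δ = 17.50°  ·
  (3,4): δ = 147.33°  ·
  (3,5): δ = 85.69°  ·
  (3,6): δ = 37.12°  ·
  (4,5): δ = 118.37°  ·
  (4,6): δ = 69.79°  ·
  (5,6): δ = 131.43°  ·
antipodal pairs: 2

count = 2; pairs: (0,3), (1,4)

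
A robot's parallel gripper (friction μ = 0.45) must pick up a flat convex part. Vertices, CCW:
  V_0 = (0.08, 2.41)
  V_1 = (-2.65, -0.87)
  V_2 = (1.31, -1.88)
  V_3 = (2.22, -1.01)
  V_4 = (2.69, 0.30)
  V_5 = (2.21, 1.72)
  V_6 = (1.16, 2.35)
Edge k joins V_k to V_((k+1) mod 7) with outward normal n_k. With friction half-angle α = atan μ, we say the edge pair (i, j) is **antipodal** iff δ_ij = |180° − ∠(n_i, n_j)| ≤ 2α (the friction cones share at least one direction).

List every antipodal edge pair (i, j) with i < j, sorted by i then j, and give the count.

α = atan 0.45 = 24.23°;  2α = 48.46°
n_0 = (-0.7686, +0.6397)
n_1 = (-0.2471, -0.9690)
n_2 = (+0.6910, -0.7228)
n_3 = (+0.9413, -0.3377)
n_4 = (+0.9473, +0.3202)
n_5 = (+0.5145, +0.8575)
n_6 = (+0.0555, +0.9985)
  (0,1): δ = 64.54°  ·
  (0,2): δ = 6.52°  ✓
  (0,3): δ = 20.03°  ✓
  (0,4): δ = 58.45°  ·
  (0,5): δ = 98.81°  ·
  (0,6): δ = 126.59°  ·
  (1,2): δ = 121.98°  ·
  (1,3): δ = 95.43°  ·
  (1,4): δ = 57.02°  ·
  (1,5): δ = 16.66°  ✓
  (1,6): δ = 11.13°  ✓
  (2,3): δ = 153.45°  ·
  (2,4): δ = 115.04°  ·
  (2,5): δ = 74.68°  ·
  (2,6): δ = 46.89°  ✓
  (3,4): δ = 141.59°  ·
  (3,5): δ = 101.23°  ·
  (3,6): δ = 73.44°  ·
  (4,5): δ = 139.64°  ·
  (4,6): δ = 111.86°  ·
  (5,6): δ = 152.22°  ·
antipodal pairs: 5

count = 5; pairs: (0,2), (0,3), (1,5), (1,6), (2,6)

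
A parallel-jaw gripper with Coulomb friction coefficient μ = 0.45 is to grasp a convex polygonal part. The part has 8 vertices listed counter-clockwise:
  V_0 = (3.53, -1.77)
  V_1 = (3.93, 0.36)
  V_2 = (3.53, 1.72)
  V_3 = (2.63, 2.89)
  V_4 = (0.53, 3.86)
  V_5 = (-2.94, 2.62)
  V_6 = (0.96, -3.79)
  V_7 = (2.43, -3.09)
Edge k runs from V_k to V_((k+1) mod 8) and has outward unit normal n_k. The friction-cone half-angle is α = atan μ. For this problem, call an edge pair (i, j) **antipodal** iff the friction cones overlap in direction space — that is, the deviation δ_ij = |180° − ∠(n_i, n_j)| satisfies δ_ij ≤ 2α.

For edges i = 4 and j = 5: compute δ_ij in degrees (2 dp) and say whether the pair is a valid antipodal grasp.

α = atan 0.45 = 24.23°;  2α = 48.46°
edge 4: e_4 = (-3.47, -1.24);  n_4 = (-0.3365, +0.9417)
edge 5: e_5 = (+3.90, -6.41);  n_5 = (-0.8543, -0.5198)
∠(n_4, n_5) = 101.65°
δ = |180° − 101.65°| = 78.35°
78.35° > 2α = 48.46°  →  invalid

δ = 78.35°, invalid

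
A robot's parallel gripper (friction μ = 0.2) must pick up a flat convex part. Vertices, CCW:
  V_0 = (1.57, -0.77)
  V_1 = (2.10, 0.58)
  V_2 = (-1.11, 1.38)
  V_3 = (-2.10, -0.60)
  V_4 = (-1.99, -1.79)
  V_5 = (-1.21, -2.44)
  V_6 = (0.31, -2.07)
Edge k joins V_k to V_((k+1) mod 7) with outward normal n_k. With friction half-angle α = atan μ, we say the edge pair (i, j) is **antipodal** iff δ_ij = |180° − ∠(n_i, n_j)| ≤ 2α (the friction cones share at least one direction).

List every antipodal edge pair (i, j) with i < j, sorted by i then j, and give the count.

α = atan 0.2 = 11.31°;  2α = 22.62°
n_0 = (+0.9308, -0.3654)
n_1 = (+0.2418, +0.9703)
n_2 = (-0.8944, +0.4472)
n_3 = (-0.9958, -0.0920)
n_4 = (-0.6402, -0.7682)
n_5 = (+0.2365, -0.9716)
n_6 = (+0.7181, -0.6960)
  (0,1): δ = 82.56°  ·
  (0,2): δ = 5.13°  ✓
  (0,3): δ = 26.72°  ·
  (0,4): δ = 71.63°  ·
  (0,5): δ = 125.12°  ·
  (0,6): δ = 157.33°  ·
  (1,2): δ = 102.57°  ·
  (1,3): δ = 70.72°  ·
  (1,4): δ = 25.81°  ·
  (1,5): δ = 27.68°  ·
  (1,6): δ = 59.89°  ·
  (2,3): δ = 148.15°  ·
  (2,4): δ = 103.24°  ·
  (2,5): δ = 49.75°  ·
  (2,6): δ = 17.54°  ✓
  (3,4): δ = 135.09°  ·
  (3,5): δ = 81.60°  ·
  (3,6): δ = 49.39°  ·
  (4,5): δ = 126.51°  ·
  (4,6): δ = 94.30°  ·
  (5,6): δ = 147.79°  ·
antipodal pairs: 2

count = 2; pairs: (0,2), (2,6)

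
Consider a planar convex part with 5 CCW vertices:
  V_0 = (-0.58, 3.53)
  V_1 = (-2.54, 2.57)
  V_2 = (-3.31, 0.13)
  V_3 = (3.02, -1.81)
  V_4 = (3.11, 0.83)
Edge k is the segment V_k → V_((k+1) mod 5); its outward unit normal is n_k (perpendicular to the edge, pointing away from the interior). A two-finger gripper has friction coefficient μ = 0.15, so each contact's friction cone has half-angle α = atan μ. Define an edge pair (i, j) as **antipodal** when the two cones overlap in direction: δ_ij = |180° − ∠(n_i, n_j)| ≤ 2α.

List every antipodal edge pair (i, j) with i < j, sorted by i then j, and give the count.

count = 1; pairs: (1,3)

α = atan 0.15 = 8.53°;  2α = 17.06°
n_0 = (-0.4399, +0.8981)
n_1 = (-0.9536, +0.3009)
n_2 = (-0.2930, -0.9561)
n_3 = (+0.9994, -0.0341)
n_4 = (+0.5905, +0.8070)
  (0,1): δ = 133.61°  ·
  (0,2): δ = 43.13°  ·
  (0,3): δ = 61.95°  ·
  (0,4): δ = 117.71°  ·
  (1,2): δ = 89.52°  ·
  (1,3): δ = 15.56°  ✓
  (1,4): δ = 71.32°  ·
  (2,3): δ = 74.91°  ·
  (2,4): δ = 19.15°  ·
  (3,4): δ = 124.24°  ·
antipodal pairs: 1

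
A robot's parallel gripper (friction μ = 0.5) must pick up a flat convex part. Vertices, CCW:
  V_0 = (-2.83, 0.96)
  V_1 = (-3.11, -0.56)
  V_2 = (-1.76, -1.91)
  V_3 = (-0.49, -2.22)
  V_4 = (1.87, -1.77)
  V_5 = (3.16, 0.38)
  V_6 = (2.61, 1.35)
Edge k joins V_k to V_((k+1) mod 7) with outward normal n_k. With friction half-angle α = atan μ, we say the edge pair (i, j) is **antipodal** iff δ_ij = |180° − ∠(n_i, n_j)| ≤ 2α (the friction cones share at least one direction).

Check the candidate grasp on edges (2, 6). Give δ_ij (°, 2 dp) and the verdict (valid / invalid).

δ = 17.82°, valid

α = atan 0.5 = 26.57°;  2α = 53.13°
edge 2: e_2 = (+1.27, -0.31);  n_2 = (-0.2371, -0.9715)
edge 6: e_6 = (-5.44, -0.39);  n_6 = (-0.0715, +0.9974)
∠(n_2, n_6) = 162.18°
δ = |180° − 162.18°| = 17.82°
17.82° ≤ 2α = 53.13°  →  valid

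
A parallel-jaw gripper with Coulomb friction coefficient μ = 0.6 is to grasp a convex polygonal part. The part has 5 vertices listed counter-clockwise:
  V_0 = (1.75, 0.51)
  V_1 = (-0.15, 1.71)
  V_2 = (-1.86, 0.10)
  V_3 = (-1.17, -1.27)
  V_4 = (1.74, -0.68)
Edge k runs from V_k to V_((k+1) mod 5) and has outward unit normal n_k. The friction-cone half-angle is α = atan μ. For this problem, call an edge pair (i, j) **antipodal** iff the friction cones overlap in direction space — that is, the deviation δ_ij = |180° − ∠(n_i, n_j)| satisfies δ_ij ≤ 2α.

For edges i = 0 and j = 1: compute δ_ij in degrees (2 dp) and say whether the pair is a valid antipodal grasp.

α = atan 0.6 = 30.96°;  2α = 61.93°
edge 0: e_0 = (-1.90, +1.20);  n_0 = (+0.5340, +0.8455)
edge 1: e_1 = (-1.71, -1.61);  n_1 = (-0.6855, +0.7281)
∠(n_0, n_1) = 75.55°
δ = |180° − 75.55°| = 104.45°
104.45° > 2α = 61.93°  →  invalid

δ = 104.45°, invalid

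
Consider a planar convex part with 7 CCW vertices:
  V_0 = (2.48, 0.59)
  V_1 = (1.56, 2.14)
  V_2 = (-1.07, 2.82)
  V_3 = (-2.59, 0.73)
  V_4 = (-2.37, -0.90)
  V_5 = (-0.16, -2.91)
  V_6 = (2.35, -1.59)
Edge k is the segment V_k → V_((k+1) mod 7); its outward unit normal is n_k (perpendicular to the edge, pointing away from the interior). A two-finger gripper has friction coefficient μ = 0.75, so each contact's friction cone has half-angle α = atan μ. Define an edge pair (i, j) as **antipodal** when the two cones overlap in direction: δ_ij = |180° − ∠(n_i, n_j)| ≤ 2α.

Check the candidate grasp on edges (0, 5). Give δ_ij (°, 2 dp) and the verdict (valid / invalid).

δ = 87.05°, invalid

α = atan 0.75 = 36.87°;  2α = 73.74°
edge 0: e_0 = (-0.92, +1.55);  n_0 = (+0.8599, +0.5104)
edge 5: e_5 = (+2.51, +1.32);  n_5 = (+0.4655, -0.8851)
∠(n_0, n_5) = 92.95°
δ = |180° − 92.95°| = 87.05°
87.05° > 2α = 73.74°  →  invalid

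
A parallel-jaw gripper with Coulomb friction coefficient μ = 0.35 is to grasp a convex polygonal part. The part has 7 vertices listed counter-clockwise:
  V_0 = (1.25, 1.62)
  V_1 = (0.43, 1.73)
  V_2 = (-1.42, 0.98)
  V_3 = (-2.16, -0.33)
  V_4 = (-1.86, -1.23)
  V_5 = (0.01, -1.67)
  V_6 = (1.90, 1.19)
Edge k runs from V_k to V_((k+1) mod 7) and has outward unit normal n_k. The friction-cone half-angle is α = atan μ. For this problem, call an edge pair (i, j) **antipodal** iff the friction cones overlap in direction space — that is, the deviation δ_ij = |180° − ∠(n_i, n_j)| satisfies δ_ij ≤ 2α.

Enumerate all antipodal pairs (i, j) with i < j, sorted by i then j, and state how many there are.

count = 6; pairs: (0,4), (1,4), (1,5), (2,5), (3,6), (4,6)

α = atan 0.35 = 19.29°;  2α = 38.58°
n_0 = (+0.1330, +0.9911)
n_1 = (-0.3757, +0.9267)
n_2 = (-0.8707, +0.4918)
n_3 = (-0.9487, -0.3162)
n_4 = (-0.2290, -0.9734)
n_5 = (+0.8343, -0.5513)
n_6 = (+0.5517, +0.8340)
  (0,1): δ = 150.29°  ·
  (0,2): δ = 111.82°  ·
  (0,3): δ = 63.92°  ·
  (0,4): δ = 5.60°  ✓
  (0,5): δ = 64.18°  ·
  (0,6): δ = 154.15°  ·
  (1,2): δ = 141.53°  ·
  (1,3): δ = 93.63°  ·
  (1,4): δ = 35.31°  ✓
  (1,5): δ = 34.47°  ✓
  (1,6): δ = 124.45°  ·
  (2,3): δ = 132.10°  ·
  (2,4): δ = 73.78°  ·
  (2,5): δ = 4.00°  ✓
  (2,6): δ = 85.98°  ·
  (3,4): δ = 121.68°  ·
  (3,5): δ = 51.89°  ·
  (3,6): δ = 38.08°  ✓
  (4,5): δ = 110.22°  ·
  (4,6): δ = 20.25°  ✓
  (5,6): δ = 90.03°  ·
antipodal pairs: 6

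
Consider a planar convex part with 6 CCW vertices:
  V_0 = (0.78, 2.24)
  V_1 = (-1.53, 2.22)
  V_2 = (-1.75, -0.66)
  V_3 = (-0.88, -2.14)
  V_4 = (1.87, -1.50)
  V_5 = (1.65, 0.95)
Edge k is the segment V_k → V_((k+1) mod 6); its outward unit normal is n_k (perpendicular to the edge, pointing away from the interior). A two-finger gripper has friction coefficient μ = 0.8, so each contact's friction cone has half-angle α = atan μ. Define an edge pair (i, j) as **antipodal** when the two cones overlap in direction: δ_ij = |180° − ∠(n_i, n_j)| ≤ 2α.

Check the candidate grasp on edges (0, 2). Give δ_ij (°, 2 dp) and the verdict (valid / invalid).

δ = 60.05°, valid

α = atan 0.8 = 38.66°;  2α = 77.32°
edge 0: e_0 = (-2.31, -0.02);  n_0 = (-0.0087, +1.0000)
edge 2: e_2 = (+0.87, -1.48);  n_2 = (-0.8621, -0.5068)
∠(n_0, n_2) = 119.95°
δ = |180° − 119.95°| = 60.05°
60.05° ≤ 2α = 77.32°  →  valid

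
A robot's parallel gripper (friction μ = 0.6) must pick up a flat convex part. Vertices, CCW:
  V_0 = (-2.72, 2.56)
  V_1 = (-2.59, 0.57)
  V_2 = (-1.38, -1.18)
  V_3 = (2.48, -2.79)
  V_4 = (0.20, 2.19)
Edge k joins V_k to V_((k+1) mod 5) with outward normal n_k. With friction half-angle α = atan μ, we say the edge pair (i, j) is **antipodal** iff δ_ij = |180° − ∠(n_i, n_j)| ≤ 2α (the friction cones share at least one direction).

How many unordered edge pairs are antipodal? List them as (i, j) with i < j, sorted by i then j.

α = atan 0.6 = 30.96°;  2α = 61.93°
n_0 = (-0.9979, -0.0652)
n_1 = (-0.8225, -0.5687)
n_2 = (-0.3850, -0.9229)
n_3 = (+0.9092, +0.4163)
n_4 = (+0.1257, +0.9921)
  (0,1): δ = 149.08°  ·
  (0,2): δ = 116.38°  ·
  (0,3): δ = 20.86°  ✓
  (0,4): δ = 79.04°  ·
  (1,2): δ = 147.30°  ·
  (1,3): δ = 10.06°  ✓
  (1,4): δ = 48.12°  ✓
  (2,3): δ = 42.76°  ✓
  (2,4): δ = 15.42°  ✓
  (3,4): δ = 121.82°  ·
antipodal pairs: 5

count = 5; pairs: (0,3), (1,3), (1,4), (2,3), (2,4)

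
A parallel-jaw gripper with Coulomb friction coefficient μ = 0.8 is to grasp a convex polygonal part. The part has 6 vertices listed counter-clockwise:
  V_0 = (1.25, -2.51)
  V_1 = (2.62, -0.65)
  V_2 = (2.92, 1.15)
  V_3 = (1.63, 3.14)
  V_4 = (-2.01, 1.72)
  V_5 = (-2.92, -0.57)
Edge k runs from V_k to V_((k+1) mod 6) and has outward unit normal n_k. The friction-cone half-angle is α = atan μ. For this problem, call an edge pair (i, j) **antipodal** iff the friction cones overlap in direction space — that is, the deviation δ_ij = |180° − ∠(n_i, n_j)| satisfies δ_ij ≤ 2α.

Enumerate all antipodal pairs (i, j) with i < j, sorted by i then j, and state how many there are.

count = 8; pairs: (0,3), (0,4), (1,3), (1,4), (1,5), (2,4), (2,5), (3,5)

α = atan 0.8 = 38.66°;  2α = 77.32°
n_0 = (+0.8052, -0.5931)
n_1 = (+0.9864, -0.1644)
n_2 = (+0.8391, +0.5440)
n_3 = (-0.3634, +0.9316)
n_4 = (-0.9293, +0.3693)
n_5 = (-0.4218, -0.9067)
  (0,1): δ = 153.09°  ·
  (0,2): δ = 110.67°  ·
  (0,3): δ = 32.31°  ✓
  (0,4): δ = 14.70°  ✓
  (0,5): δ = 101.42°  ·
  (1,2): δ = 137.58°  ·
  (1,3): δ = 59.23°  ✓
  (1,4): δ = 12.21°  ✓
  (1,5): δ = 74.51°  ✓
  (2,3): δ = 101.64°  ·
  (2,4): δ = 54.62°  ✓
  (2,5): δ = 32.10°  ✓
  (3,4): δ = 132.98°  ·
  (3,5): δ = 46.26°  ✓
  (4,5): δ = 93.28°  ·
antipodal pairs: 8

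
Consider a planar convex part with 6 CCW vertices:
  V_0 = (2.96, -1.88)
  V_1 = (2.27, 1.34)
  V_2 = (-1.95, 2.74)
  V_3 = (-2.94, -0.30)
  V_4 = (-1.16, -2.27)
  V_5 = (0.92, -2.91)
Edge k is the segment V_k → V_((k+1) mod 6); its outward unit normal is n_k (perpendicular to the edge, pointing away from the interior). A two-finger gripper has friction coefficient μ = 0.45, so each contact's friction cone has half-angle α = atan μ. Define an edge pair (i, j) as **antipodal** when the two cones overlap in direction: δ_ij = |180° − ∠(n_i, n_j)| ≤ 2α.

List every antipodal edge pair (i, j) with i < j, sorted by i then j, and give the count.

count = 6; pairs: (0,2), (0,3), (1,3), (1,4), (1,5), (2,5)

α = atan 0.45 = 24.23°;  2α = 48.46°
n_0 = (+0.9778, +0.2095)
n_1 = (+0.3149, +0.9491)
n_2 = (-0.9509, +0.3097)
n_3 = (-0.7420, -0.6704)
n_4 = (-0.2941, -0.9558)
n_5 = (+0.4507, -0.8927)
  (0,1): δ = 120.45°  ·
  (0,2): δ = 30.13°  ✓
  (0,3): δ = 30.00°  ✓
  (0,4): δ = 60.80°  ·
  (0,5): δ = 104.69°  ·
  (1,2): δ = 89.68°  ·
  (1,3): δ = 29.55°  ✓
  (1,4): δ = 1.25°  ✓
  (1,5): δ = 45.14°  ✓
  (2,3): δ = 119.86°  ·
  (2,4): δ = 89.06°  ·
  (2,5): δ = 45.17°  ✓
  (3,4): δ = 149.20°  ·
  (3,5): δ = 105.31°  ·
  (4,5): δ = 136.11°  ·
antipodal pairs: 6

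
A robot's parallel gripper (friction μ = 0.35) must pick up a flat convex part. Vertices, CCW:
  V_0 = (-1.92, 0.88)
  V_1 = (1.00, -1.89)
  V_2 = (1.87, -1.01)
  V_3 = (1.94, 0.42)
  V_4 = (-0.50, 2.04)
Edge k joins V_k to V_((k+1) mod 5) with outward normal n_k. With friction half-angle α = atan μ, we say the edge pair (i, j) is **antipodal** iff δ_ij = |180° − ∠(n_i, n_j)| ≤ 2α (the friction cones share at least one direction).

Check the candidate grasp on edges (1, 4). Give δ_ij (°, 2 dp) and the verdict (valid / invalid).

α = atan 0.35 = 19.29°;  2α = 38.58°
edge 1: e_1 = (+0.87, +0.88);  n_1 = (+0.7111, -0.7031)
edge 4: e_4 = (-1.42, -1.16);  n_4 = (-0.6326, +0.7744)
∠(n_1, n_4) = 173.92°
δ = |180° − 173.92°| = 6.08°
6.08° ≤ 2α = 38.58°  →  valid

δ = 6.08°, valid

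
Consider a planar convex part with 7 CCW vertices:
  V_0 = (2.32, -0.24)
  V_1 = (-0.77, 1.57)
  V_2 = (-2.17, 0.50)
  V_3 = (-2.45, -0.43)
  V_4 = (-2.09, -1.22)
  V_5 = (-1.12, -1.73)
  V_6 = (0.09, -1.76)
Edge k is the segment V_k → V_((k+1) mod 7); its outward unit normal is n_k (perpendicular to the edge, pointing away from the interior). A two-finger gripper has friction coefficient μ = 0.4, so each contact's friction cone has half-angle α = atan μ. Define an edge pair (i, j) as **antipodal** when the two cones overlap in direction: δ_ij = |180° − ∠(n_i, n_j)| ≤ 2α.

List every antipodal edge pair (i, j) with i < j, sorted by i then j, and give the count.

α = atan 0.4 = 21.80°;  2α = 43.60°
n_0 = (+0.5054, +0.8629)
n_1 = (-0.6072, +0.7945)
n_2 = (-0.9575, +0.2883)
n_3 = (-0.9100, -0.4147)
n_4 = (-0.4654, -0.8851)
n_5 = (-0.0248, -0.9997)
n_6 = (+0.5632, -0.8263)
  (0,1): δ = 112.25°  ·
  (0,2): δ = 76.40°  ·
  (0,3): δ = 35.14°  ✓
  (0,4): δ = 2.63°  ✓
  (0,5): δ = 28.94°  ✓
  (0,6): δ = 64.64°  ·
  (1,2): δ = 144.15°  ·
  (1,3): δ = 102.89°  ·
  (1,4): δ = 65.12°  ·
  (1,5): δ = 38.81°  ✓
  (1,6): δ = 3.11°  ✓
  (2,3): δ = 138.75°  ·
  (2,4): δ = 100.98°  ·
  (2,5): δ = 74.66°  ·
  (2,6): δ = 38.97°  ✓
  (3,4): δ = 142.23°  ·
  (3,5): δ = 115.92°  ·
  (3,6): δ = 80.22°  ·
  (4,5): δ = 153.69°  ·
  (4,6): δ = 117.99°  ·
  (5,6): δ = 144.30°  ·
antipodal pairs: 6

count = 6; pairs: (0,3), (0,4), (0,5), (1,5), (1,6), (2,6)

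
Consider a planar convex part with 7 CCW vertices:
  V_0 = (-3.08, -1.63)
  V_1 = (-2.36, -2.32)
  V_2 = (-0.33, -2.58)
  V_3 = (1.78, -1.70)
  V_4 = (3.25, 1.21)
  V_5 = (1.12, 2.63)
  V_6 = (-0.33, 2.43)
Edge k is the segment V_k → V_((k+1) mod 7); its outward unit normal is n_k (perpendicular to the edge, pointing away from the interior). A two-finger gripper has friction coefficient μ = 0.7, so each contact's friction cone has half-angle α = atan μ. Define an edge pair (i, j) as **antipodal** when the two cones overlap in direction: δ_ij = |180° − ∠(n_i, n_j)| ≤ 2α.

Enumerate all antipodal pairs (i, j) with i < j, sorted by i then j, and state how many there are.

count = 10; pairs: (0,4), (0,5), (1,4), (1,5), (1,6), (2,4), (2,5), (2,6), (3,5), (3,6)

α = atan 0.7 = 34.99°;  2α = 69.98°
n_0 = (-0.6919, -0.7220)
n_1 = (-0.1270, -0.9919)
n_2 = (+0.3849, -0.9229)
n_3 = (+0.8926, -0.4509)
n_4 = (+0.5547, +0.8321)
n_5 = (-0.1366, +0.9906)
n_6 = (-0.8279, +0.5608)
  (0,1): δ = 143.52°  ·
  (0,2): δ = 113.58°  ·
  (0,3): δ = 73.02°  ·
  (0,4): δ = 10.09°  ✓
  (0,5): δ = 51.63°  ✓
  (0,6): δ = 99.67°  ·
  (1,2): δ = 150.06°  ·
  (1,3): δ = 109.50°  ·
  (1,4): δ = 26.39°  ✓
  (1,5): δ = 15.15°  ✓
  (1,6): δ = 63.19°  ✓
  (2,3): δ = 139.44°  ·
  (2,4): δ = 56.33°  ✓
  (2,5): δ = 14.79°  ✓
  (2,6): δ = 33.25°  ✓
  (3,4): δ = 96.89°  ·
  (3,5): δ = 55.35°  ✓
  (3,6): δ = 7.31°  ✓
  (4,5): δ = 138.46°  ·
  (4,6): δ = 90.42°  ·
  (5,6): δ = 131.96°  ·
antipodal pairs: 10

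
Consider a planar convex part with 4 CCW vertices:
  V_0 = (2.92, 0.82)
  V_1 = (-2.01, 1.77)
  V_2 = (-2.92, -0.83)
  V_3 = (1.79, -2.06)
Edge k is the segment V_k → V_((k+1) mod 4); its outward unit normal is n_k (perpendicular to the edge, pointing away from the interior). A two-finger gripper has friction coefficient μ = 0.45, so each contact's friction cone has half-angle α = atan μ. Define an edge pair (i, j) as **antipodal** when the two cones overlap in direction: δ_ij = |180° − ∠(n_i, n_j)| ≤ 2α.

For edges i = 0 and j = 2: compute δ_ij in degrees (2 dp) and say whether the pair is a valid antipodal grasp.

δ = 3.73°, valid

α = atan 0.45 = 24.23°;  2α = 48.46°
edge 0: e_0 = (-4.93, +0.95);  n_0 = (+0.1892, +0.9819)
edge 2: e_2 = (+4.71, -1.23);  n_2 = (-0.2527, -0.9676)
∠(n_0, n_2) = 176.27°
δ = |180° − 176.27°| = 3.73°
3.73° ≤ 2α = 48.46°  →  valid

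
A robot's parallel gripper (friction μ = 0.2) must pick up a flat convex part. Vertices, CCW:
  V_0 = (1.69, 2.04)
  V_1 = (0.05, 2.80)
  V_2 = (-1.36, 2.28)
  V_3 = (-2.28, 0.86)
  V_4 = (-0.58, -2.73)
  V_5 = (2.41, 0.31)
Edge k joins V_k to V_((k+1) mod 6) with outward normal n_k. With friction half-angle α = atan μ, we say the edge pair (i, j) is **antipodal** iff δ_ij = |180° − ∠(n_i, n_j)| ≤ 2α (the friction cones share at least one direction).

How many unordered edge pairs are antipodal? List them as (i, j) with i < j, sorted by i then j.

count = 2; pairs: (2,4), (3,5)

α = atan 0.2 = 11.31°;  2α = 22.62°
n_0 = (+0.4205, +0.9073)
n_1 = (-0.3460, +0.9382)
n_2 = (-0.8393, +0.5437)
n_3 = (-0.9038, -0.4280)
n_4 = (+0.7129, -0.7012)
n_5 = (+0.9232, +0.3842)
  (0,1): δ = 134.89°  ·
  (0,2): δ = 98.07°  ·
  (0,3): δ = 39.80°  ·
  (0,4): δ = 70.34°  ·
  (0,5): δ = 137.46°  ·
  (1,2): δ = 143.18°  ·
  (1,3): δ = 84.90°  ·
  (1,4): δ = 25.23°  ·
  (1,5): δ = 92.35°  ·
  (2,3): δ = 121.72°  ·
  (2,4): δ = 11.59°  ✓
  (2,5): δ = 55.54°  ·
  (3,4): δ = 69.86°  ·
  (3,5): δ = 2.74°  ✓
  (4,5): δ = 112.88°  ·
antipodal pairs: 2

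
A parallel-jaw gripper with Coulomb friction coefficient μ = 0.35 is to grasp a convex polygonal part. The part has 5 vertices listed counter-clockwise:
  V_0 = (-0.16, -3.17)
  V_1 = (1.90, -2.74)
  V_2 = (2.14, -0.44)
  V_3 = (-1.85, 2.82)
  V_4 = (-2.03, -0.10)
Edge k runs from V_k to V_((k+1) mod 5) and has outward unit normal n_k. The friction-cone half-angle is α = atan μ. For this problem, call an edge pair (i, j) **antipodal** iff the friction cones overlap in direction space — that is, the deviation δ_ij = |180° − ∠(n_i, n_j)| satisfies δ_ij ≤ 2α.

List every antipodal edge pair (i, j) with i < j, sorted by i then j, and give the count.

α = atan 0.35 = 19.29°;  2α = 38.58°
n_0 = (+0.2043, -0.9789)
n_1 = (+0.9946, -0.1038)
n_2 = (+0.6327, +0.7744)
n_3 = (-0.9981, +0.0615)
n_4 = (-0.8540, -0.5202)
  (0,1): δ = 107.75°  ·
  (0,2): δ = 51.04°  ·
  (0,3): δ = 74.68°  ·
  (0,4): δ = 109.56°  ·
  (1,2): δ = 123.29°  ·
  (1,3): δ = 2.43°  ✓
  (1,4): δ = 37.30°  ✓
  (2,3): δ = 54.28°  ·
  (2,4): δ = 19.40°  ✓
  (3,4): δ = 145.13°  ·
antipodal pairs: 3

count = 3; pairs: (1,3), (1,4), (2,4)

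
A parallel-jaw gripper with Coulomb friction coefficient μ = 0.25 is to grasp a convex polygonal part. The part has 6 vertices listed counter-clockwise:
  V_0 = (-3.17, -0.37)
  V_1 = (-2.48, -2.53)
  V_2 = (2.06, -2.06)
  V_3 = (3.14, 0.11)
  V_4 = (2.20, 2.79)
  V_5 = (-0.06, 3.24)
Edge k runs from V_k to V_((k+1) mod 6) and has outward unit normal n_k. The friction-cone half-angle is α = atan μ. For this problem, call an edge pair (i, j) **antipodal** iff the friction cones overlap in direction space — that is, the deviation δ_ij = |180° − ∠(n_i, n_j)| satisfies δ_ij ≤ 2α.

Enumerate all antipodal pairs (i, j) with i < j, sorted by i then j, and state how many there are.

α = atan 0.25 = 14.04°;  2α = 28.07°
n_0 = (-0.9526, -0.3043)
n_1 = (+0.1030, -0.9947)
n_2 = (+0.8953, -0.4456)
n_3 = (+0.9436, +0.3310)
n_4 = (+0.1953, +0.9807)
n_5 = (-0.7576, +0.6527)
  (0,1): δ = 101.81°  ·
  (0,2): δ = 44.18°  ·
  (0,3): δ = 1.61°  ✓
  (0,4): δ = 61.02°  ·
  (0,5): δ = 121.54°  ·
  (1,2): δ = 122.37°  ·
  (1,3): δ = 76.58°  ·
  (1,4): δ = 17.17°  ✓
  (1,5): δ = 43.34°  ·
  (2,3): δ = 134.21°  ·
  (2,4): δ = 74.80°  ·
  (2,5): δ = 14.29°  ✓
  (3,4): δ = 120.59°  ·
  (3,5): δ = 60.07°  ·
  (4,5): δ = 119.48°  ·
antipodal pairs: 3

count = 3; pairs: (0,3), (1,4), (2,5)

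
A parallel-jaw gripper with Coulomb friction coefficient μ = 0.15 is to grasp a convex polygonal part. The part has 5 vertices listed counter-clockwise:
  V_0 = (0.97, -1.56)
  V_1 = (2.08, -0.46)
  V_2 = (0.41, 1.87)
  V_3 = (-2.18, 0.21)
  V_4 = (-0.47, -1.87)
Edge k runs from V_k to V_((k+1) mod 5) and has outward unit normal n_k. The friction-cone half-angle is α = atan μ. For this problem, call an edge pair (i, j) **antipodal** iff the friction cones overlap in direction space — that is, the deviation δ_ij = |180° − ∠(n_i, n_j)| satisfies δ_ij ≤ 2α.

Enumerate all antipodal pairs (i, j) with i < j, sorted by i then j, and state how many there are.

α = atan 0.15 = 8.53°;  2α = 17.06°
n_0 = (+0.7039, -0.7103)
n_1 = (+0.8128, +0.5826)
n_2 = (-0.5396, +0.8419)
n_3 = (-0.7725, -0.6351)
n_4 = (+0.2105, -0.9776)
  (0,1): δ = 99.11°  ·
  (0,2): δ = 12.08°  ✓
  (0,3): δ = 84.68°  ·
  (0,4): δ = 147.41°  ·
  (1,2): δ = 92.97°  ·
  (1,3): δ = 3.79°  ✓
  (1,4): δ = 66.52°  ·
  (2,3): δ = 83.23°  ·
  (2,4): δ = 20.51°  ·
  (3,4): δ = 117.28°  ·
antipodal pairs: 2

count = 2; pairs: (0,2), (1,3)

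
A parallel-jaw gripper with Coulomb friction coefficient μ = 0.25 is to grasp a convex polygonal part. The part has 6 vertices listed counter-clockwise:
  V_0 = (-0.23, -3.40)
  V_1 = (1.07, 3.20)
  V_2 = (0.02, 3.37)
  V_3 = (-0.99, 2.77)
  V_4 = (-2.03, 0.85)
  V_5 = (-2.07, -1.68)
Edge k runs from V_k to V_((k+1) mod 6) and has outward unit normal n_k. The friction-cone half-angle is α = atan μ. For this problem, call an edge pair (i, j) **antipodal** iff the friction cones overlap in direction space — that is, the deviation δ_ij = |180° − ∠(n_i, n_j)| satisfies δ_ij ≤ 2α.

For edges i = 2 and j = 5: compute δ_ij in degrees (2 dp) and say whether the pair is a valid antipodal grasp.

δ = 73.78°, invalid

α = atan 0.25 = 14.04°;  2α = 28.07°
edge 2: e_2 = (-1.01, -0.60);  n_2 = (-0.5107, +0.8597)
edge 5: e_5 = (+1.84, -1.72);  n_5 = (-0.6829, -0.7305)
∠(n_2, n_5) = 106.22°
δ = |180° − 106.22°| = 73.78°
73.78° > 2α = 28.07°  →  invalid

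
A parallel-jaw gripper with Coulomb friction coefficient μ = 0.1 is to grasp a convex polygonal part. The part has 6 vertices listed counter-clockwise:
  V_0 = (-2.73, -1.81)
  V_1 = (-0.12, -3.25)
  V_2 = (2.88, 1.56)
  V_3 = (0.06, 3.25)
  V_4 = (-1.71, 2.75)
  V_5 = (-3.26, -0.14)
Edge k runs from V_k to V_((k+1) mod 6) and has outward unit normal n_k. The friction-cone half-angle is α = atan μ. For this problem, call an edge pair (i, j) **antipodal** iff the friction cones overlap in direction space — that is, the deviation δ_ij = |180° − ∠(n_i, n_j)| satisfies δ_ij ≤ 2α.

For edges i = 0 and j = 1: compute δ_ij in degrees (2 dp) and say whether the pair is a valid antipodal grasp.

δ = 93.07°, invalid

α = atan 0.1 = 5.71°;  2α = 11.42°
edge 0: e_0 = (+2.61, -1.44);  n_0 = (-0.4831, -0.8756)
edge 1: e_1 = (+3.00, +4.81);  n_1 = (+0.8485, -0.5292)
∠(n_0, n_1) = 86.93°
δ = |180° − 86.93°| = 93.07°
93.07° > 2α = 11.42°  →  invalid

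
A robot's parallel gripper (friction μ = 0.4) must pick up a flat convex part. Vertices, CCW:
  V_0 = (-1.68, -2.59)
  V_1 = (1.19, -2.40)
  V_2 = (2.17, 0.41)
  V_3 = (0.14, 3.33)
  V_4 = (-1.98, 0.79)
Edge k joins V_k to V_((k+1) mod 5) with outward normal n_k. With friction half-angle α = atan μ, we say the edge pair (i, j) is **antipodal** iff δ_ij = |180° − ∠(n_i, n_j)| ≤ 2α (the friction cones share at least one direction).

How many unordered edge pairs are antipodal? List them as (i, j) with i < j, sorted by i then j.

α = atan 0.4 = 21.80°;  2α = 43.60°
n_0 = (+0.0661, -0.9978)
n_1 = (+0.9442, -0.3293)
n_2 = (+0.8211, +0.5708)
n_3 = (-0.7677, +0.6408)
n_4 = (-0.9961, -0.0884)
  (0,1): δ = 113.01°  ·
  (0,2): δ = 58.98°  ·
  (0,3): δ = 46.36°  ·
  (0,4): δ = 91.28°  ·
  (1,2): δ = 125.97°  ·
  (1,3): δ = 20.62°  ✓
  (1,4): δ = 24.30°  ✓
  (2,3): δ = 74.66°  ·
  (2,4): δ = 29.74°  ✓
  (3,4): δ = 135.08°  ·
antipodal pairs: 3

count = 3; pairs: (1,3), (1,4), (2,4)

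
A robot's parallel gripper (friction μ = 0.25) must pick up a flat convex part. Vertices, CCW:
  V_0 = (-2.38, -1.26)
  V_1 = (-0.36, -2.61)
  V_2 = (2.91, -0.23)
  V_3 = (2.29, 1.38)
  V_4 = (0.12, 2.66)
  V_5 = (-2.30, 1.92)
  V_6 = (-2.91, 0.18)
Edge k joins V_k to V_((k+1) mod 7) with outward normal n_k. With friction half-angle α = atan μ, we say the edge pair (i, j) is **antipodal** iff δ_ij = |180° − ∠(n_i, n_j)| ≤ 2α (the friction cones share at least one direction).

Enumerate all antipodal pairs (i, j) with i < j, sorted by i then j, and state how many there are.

count = 3; pairs: (0,3), (1,4), (2,6)

α = atan 0.25 = 14.04°;  2α = 28.07°
n_0 = (-0.5556, -0.8314)
n_1 = (+0.5885, -0.8085)
n_2 = (+0.9332, +0.3594)
n_3 = (+0.5081, +0.8613)
n_4 = (-0.2924, +0.9563)
n_5 = (-0.9437, +0.3308)
n_6 = (-0.9385, -0.3454)
  (0,1): δ = 110.20°  ·
  (0,2): δ = 35.18°  ·
  (0,3): δ = 3.22°  ✓
  (0,4): δ = 50.76°  ·
  (0,5): δ = 104.44°  ·
  (0,6): δ = 143.96°  ·
  (1,2): δ = 104.99°  ·
  (1,3): δ = 66.58°  ·
  (1,4): δ = 19.05°  ✓
  (1,5): δ = 34.63°  ·
  (1,6): δ = 74.16°  ·
  (2,3): δ = 141.60°  ·
  (2,4): δ = 94.06°  ·
  (2,5): δ = 40.38°  ·
  (2,6): δ = 0.85°  ✓
  (3,4): δ = 132.46°  ·
  (3,5): δ = 78.78°  ·
  (3,6): δ = 39.26°  ·
  (4,5): δ = 126.32°  ·
  (4,6): δ = 86.80°  ·
  (5,6): δ = 140.47°  ·
antipodal pairs: 3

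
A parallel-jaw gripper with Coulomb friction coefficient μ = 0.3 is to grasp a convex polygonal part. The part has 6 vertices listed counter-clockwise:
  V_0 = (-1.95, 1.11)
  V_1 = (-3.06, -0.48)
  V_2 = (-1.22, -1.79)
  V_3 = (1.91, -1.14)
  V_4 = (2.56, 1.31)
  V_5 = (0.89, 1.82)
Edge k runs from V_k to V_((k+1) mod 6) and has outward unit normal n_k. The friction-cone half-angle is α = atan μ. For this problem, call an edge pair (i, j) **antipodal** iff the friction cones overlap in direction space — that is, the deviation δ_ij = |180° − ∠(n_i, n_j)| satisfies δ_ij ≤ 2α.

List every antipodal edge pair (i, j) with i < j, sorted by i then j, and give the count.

α = atan 0.3 = 16.70°;  2α = 33.40°
n_0 = (-0.8200, +0.5724)
n_1 = (-0.5800, -0.8146)
n_2 = (+0.2033, -0.9791)
n_3 = (+0.9666, -0.2564)
n_4 = (+0.2921, +0.9564)
n_5 = (-0.2425, +0.9701)
  (0,1): δ = 90.53°  ·
  (0,2): δ = 43.35°  ·
  (0,3): δ = 20.06°  ✓
  (0,4): δ = 107.94°  ·
  (0,5): δ = 138.96°  ·
  (1,2): δ = 132.82°  ·
  (1,3): δ = 69.41°  ·
  (1,4): δ = 18.47°  ✓
  (1,5): δ = 49.49°  ·
  (2,3): δ = 116.59°  ·
  (2,4): δ = 28.71°  ✓
  (2,5): δ = 2.30°  ✓
  (3,4): δ = 92.12°  ·
  (3,5): δ = 61.11°  ·
  (4,5): δ = 148.98°  ·
antipodal pairs: 4

count = 4; pairs: (0,3), (1,4), (2,4), (2,5)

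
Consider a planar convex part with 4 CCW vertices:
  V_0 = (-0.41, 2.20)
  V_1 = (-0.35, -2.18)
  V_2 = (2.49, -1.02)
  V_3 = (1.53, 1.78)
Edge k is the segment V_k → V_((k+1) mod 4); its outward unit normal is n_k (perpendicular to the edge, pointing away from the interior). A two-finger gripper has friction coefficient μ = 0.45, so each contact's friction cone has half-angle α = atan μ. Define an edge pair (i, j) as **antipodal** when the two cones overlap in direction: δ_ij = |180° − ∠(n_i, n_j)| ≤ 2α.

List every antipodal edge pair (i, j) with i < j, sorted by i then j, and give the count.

α = atan 0.45 = 24.23°;  2α = 48.46°
n_0 = (-0.9999, -0.0137)
n_1 = (+0.3781, -0.9258)
n_2 = (+0.9459, +0.3243)
n_3 = (+0.2116, +0.9774)
  (0,1): δ = 68.57°  ·
  (0,2): δ = 18.14°  ✓
  (0,3): δ = 77.00°  ·
  (1,2): δ = 93.29°  ·
  (1,3): δ = 34.43°  ✓
  (2,3): δ = 121.14°  ·
antipodal pairs: 2

count = 2; pairs: (0,2), (1,3)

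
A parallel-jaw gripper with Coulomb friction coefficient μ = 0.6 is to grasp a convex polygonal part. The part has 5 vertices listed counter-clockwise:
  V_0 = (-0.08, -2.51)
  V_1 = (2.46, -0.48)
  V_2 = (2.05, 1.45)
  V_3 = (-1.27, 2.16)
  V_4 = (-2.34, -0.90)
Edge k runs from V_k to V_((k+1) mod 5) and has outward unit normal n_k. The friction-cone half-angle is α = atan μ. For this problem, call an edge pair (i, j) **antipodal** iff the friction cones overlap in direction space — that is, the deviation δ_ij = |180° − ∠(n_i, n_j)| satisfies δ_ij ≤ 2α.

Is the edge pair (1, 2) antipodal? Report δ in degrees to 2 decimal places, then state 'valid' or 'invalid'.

δ = 114.06°, invalid

α = atan 0.6 = 30.96°;  2α = 61.93°
edge 1: e_1 = (-0.41, +1.93);  n_1 = (+0.9782, +0.2078)
edge 2: e_2 = (-3.32, +0.71);  n_2 = (+0.2091, +0.9779)
∠(n_1, n_2) = 65.94°
δ = |180° − 65.94°| = 114.06°
114.06° > 2α = 61.93°  →  invalid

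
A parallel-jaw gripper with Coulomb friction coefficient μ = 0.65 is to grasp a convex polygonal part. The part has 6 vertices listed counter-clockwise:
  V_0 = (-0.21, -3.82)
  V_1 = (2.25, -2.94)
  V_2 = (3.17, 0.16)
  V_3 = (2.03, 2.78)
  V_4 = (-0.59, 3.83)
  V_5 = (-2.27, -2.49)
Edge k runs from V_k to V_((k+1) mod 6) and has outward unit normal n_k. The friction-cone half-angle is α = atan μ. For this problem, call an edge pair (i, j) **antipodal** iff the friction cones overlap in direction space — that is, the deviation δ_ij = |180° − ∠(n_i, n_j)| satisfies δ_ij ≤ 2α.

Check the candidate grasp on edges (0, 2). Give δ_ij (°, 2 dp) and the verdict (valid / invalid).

δ = 86.17°, invalid

α = atan 0.65 = 33.02°;  2α = 66.05°
edge 0: e_0 = (+2.46, +0.88);  n_0 = (+0.3368, -0.9416)
edge 2: e_2 = (-1.14, +2.62);  n_2 = (+0.9170, +0.3990)
∠(n_0, n_2) = 93.83°
δ = |180° − 93.83°| = 86.17°
86.17° > 2α = 66.05°  →  invalid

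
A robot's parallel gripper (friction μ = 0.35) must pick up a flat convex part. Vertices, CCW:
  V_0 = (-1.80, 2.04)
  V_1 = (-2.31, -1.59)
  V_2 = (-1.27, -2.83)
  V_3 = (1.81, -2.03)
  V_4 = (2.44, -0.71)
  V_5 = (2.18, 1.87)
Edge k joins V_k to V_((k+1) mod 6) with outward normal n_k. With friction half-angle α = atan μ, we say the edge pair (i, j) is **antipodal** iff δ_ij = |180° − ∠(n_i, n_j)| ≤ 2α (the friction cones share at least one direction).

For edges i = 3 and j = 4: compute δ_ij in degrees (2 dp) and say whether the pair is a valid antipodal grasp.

α = atan 0.35 = 19.29°;  2α = 38.58°
edge 3: e_3 = (+0.63, +1.32);  n_3 = (+0.9025, -0.4307)
edge 4: e_4 = (-0.26, +2.58);  n_4 = (+0.9950, +0.1003)
∠(n_3, n_4) = 31.27°
δ = |180° − 31.27°| = 148.73°
148.73° > 2α = 38.58°  →  invalid

δ = 148.73°, invalid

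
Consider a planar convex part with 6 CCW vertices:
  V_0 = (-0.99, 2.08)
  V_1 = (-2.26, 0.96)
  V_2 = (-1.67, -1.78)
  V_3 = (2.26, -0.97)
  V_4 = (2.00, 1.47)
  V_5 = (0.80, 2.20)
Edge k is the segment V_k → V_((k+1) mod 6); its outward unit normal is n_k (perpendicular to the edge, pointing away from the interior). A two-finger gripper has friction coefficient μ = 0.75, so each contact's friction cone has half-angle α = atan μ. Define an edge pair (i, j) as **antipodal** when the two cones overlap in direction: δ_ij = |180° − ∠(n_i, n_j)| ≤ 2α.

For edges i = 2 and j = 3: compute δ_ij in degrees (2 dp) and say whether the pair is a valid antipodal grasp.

δ = 95.56°, invalid

α = atan 0.75 = 36.87°;  2α = 73.74°
edge 2: e_2 = (+3.93, +0.81);  n_2 = (+0.2019, -0.9794)
edge 3: e_3 = (-0.26, +2.44);  n_3 = (+0.9944, +0.1060)
∠(n_2, n_3) = 84.44°
δ = |180° − 84.44°| = 95.56°
95.56° > 2α = 73.74°  →  invalid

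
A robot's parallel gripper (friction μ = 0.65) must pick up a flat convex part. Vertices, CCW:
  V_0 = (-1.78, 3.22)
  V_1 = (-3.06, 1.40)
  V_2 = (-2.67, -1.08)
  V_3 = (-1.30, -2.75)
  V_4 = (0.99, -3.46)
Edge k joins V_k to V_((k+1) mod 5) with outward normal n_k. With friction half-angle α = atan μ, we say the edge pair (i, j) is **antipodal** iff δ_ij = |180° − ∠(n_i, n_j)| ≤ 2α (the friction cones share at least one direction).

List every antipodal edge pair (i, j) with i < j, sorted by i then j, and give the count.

count = 4; pairs: (0,4), (1,4), (2,4), (3,4)

α = atan 0.65 = 33.02°;  2α = 66.05°
n_0 = (-0.8180, +0.5753)
n_1 = (-0.9879, -0.1553)
n_2 = (-0.7731, -0.6342)
n_3 = (-0.2961, -0.9551)
n_4 = (+0.9237, +0.3830)
  (0,1): δ = 135.94°  ·
  (0,2): δ = 105.52°  ·
  (0,3): δ = 72.11°  ·
  (0,4): δ = 57.64°  ✓
  (1,2): δ = 149.57°  ·
  (1,3): δ = 116.16°  ·
  (1,4): δ = 13.59°  ✓
  (2,3): δ = 146.59°  ·
  (2,4): δ = 16.84°  ✓
  (3,4): δ = 50.25°  ✓
antipodal pairs: 4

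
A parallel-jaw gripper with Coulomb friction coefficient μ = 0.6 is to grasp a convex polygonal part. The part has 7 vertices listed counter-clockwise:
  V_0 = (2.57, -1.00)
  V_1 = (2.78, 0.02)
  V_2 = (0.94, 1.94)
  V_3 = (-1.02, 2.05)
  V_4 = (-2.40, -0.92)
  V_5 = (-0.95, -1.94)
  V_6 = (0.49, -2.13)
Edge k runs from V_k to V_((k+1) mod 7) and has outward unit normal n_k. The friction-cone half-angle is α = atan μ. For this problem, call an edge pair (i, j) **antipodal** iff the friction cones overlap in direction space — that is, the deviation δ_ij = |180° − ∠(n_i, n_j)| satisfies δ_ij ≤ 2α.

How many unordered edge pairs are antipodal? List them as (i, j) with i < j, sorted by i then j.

count = 7; pairs: (0,3), (1,4), (1,5), (2,4), (2,5), (2,6), (3,6)

α = atan 0.6 = 30.96°;  2α = 61.93°
n_0 = (+0.9795, -0.2017)
n_1 = (+0.7220, +0.6919)
n_2 = (+0.0560, +0.9984)
n_3 = (-0.9069, +0.4214)
n_4 = (-0.5754, -0.8179)
n_5 = (-0.1308, -0.9914)
n_6 = (+0.4774, -0.8787)
  (0,1): δ = 124.59°  ·
  (0,2): δ = 81.58°  ·
  (0,3): δ = 13.29°  ✓
  (0,4): δ = 66.51°  ·
  (0,5): δ = 94.12°  ·
  (0,6): δ = 130.15°  ·
  (1,2): δ = 136.99°  ·
  (1,3): δ = 68.70°  ·
  (1,4): δ = 11.09°  ✓
  (1,5): δ = 38.70°  ✓
  (1,6): δ = 74.73°  ·
  (2,3): δ = 111.71°  ·
  (2,4): δ = 31.91°  ✓
  (2,5): δ = 4.30°  ✓
  (2,6): δ = 31.73°  ✓
  (3,4): δ = 100.20°  ·
  (3,5): δ = 72.59°  ·
  (3,6): δ = 36.56°  ✓
  (4,5): δ = 152.39°  ·
  (4,6): δ = 116.36°  ·
  (5,6): δ = 143.97°  ·
antipodal pairs: 7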